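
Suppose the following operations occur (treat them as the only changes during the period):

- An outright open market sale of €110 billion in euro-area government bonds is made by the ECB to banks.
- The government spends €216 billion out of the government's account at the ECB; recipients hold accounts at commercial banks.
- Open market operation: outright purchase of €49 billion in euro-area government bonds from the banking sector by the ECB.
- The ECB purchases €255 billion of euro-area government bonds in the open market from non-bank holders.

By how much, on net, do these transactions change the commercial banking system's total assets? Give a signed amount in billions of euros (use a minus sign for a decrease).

ECB balance sheet:
  Assets:      Securities +€194B
  Liabilities: Bank reserves +€410B, Government deposits −€216B
Commercial banking system:
  Assets:      Reserves at CB +€410B, Securities +€61B
  Liabilities: Checkable deposits +€471B
Change in total bank assets = +€471 billion.

+€471 billion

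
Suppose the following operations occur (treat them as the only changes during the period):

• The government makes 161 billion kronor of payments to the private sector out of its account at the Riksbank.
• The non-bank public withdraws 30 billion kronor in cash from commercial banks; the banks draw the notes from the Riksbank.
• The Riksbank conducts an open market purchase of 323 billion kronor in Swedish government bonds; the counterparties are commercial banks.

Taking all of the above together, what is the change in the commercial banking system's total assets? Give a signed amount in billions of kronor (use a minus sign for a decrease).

Government spending 161 billion kronor: bank balance sheets expand → +161B.
Currency withdrawal 30 billion kronor: bank balance sheets shrink → −30B.
OMO purchase (from banks) 323 billion kronor: just an asset swap on bank balance sheets → 0.
Net: 161 − 30 + 0 = +131 billion.

+131 billion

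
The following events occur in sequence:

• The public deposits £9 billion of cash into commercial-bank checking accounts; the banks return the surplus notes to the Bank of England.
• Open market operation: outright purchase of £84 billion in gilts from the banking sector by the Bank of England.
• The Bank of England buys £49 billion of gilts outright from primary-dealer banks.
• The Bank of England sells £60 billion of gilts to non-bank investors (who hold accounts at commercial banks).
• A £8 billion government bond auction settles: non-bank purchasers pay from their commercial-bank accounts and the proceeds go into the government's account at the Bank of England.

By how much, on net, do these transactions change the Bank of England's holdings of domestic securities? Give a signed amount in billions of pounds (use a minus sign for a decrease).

Bank of England balance sheet:
  Assets:      Securities +£73B
  Liabilities: Bank reserves +£74B, Currency in circulation −£9B, Government deposits +£8B
So the change in the Bank of England's holdings of domestic securities is +£73 billion.

+£73 billion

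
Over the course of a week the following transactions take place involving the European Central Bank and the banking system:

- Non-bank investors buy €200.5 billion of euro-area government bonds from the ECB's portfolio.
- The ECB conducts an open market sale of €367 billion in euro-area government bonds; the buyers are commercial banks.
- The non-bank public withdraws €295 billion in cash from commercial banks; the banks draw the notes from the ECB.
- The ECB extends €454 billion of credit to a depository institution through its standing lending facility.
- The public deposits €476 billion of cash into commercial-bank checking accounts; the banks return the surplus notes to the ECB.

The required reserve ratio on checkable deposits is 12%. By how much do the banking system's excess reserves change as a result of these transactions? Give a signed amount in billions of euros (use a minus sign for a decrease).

+€69.84 billion

Asset sale (to non-banks) €200.5 billion: reserves −€200.5B, deposits −€200.5B.
OMO sale (to banks) €367 billion: reserves −€367B, deposits 0.
Currency withdrawal €295 billion: reserves −€295B, deposits −€295B.
Discount-window loan €454 billion: reserves +€454B, deposits 0.
Currency deposit €476 billion: reserves +€476B, deposits +€476B.
Totals: Δreserves = +€67.5B, Δdeposits = −€19.5B.
Δrequired reserves = 12% × −€19.5B = −€2.34B.
Δexcess reserves = Δreserves − Δrequired = +€67.5B − (−€2.34B) = +€69.84 billion.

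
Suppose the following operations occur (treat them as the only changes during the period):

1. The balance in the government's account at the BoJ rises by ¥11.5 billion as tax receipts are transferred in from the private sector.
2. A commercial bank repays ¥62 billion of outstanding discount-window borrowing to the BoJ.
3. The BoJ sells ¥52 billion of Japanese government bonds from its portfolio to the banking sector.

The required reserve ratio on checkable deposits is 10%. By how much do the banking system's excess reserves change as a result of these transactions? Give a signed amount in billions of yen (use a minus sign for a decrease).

-¥124.35 billion

Government account inflow ¥11.5 billion: reserves −¥11.5B, deposits −¥11.5B.
Discount-window repayment ¥62 billion: reserves −¥62B, deposits 0.
OMO sale (to banks) ¥52 billion: reserves −¥52B, deposits 0.
Totals: Δreserves = −¥125.5B, Δdeposits = −¥11.5B.
Δrequired reserves = 10% × −¥11.5B = −¥1.15B.
Δexcess reserves = Δreserves − Δrequired = −¥125.5B − (−¥1.15B) = -¥124.35 billion.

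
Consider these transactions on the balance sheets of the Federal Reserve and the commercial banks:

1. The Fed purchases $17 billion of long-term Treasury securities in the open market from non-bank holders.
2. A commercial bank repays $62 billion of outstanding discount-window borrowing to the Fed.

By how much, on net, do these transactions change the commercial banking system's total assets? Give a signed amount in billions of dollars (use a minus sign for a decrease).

-$45 billion

Fed balance sheet:
  Assets:      Securities +$17B, Loans to banks −$62B
  Liabilities: Bank reserves −$45B
Commercial banking system:
  Assets:      Reserves at CB −$45B
  Liabilities: Checkable deposits +$17B, Borrowings from CB −$62B
Change in total bank assets = -$45 billion.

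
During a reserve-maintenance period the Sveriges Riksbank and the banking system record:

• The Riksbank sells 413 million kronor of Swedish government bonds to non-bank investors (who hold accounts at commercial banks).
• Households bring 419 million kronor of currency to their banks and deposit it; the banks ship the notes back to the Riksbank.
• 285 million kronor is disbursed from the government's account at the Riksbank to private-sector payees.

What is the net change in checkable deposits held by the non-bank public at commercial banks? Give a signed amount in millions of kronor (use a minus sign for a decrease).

Asset sale (to non-banks) 413 million kronor: non-bank counterparties' bank balances fall → −413M.
Currency deposit 419 million kronor: non-bank counterparties' bank balances rise → +419M.
Government spending 285 million kronor: non-bank counterparties' bank balances rise → +285M.
Net: −413 + 419 + 285 = +291 million.

+291 million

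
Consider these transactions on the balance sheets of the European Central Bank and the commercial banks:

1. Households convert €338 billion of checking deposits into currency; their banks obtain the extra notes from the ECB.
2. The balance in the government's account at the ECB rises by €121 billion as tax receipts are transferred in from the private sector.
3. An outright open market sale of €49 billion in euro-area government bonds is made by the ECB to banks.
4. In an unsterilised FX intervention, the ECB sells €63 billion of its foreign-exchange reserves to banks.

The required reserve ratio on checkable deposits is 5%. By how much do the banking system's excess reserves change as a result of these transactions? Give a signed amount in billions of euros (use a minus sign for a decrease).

-€548.05 billion

Currency withdrawal €338 billion: reserves −€338B, deposits −€338B.
Government account inflow €121 billion: reserves −€121B, deposits −€121B.
OMO sale (to banks) €49 billion: reserves −€49B, deposits 0.
FX sale €63 billion: reserves −€63B, deposits 0.
Totals: Δreserves = −€571B, Δdeposits = −€459B.
Δrequired reserves = 5% × −€459B = −€22.95B.
Δexcess reserves = Δreserves − Δrequired = −€571B − (−€22.95B) = -€548.05 billion.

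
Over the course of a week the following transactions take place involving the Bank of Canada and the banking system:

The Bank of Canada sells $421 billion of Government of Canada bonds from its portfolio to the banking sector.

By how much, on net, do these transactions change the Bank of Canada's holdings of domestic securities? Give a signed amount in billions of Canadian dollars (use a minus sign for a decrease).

OMO sale (to banks) $421 billion: securities removed from the Bank of Canada's portfolio → −$421B.

-$421 billion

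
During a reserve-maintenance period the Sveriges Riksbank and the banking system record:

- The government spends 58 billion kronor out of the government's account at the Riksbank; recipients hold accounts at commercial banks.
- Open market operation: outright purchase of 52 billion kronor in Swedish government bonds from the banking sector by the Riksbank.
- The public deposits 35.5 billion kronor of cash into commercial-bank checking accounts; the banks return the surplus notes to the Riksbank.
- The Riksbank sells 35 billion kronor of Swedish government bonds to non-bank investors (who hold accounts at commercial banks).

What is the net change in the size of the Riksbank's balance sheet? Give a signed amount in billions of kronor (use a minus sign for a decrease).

Riksbank balance sheet:
  Assets:      Securities +17B
  Liabilities: Bank reserves +110.5B, Currency in circulation −35.5B, Government deposits −58B
Commercial banking system:
  Assets:      Reserves at CB +110.5B, Securities −52B
  Liabilities: Checkable deposits +58.5B
Change in total Riksbank assets = +17 billion.

+17 billion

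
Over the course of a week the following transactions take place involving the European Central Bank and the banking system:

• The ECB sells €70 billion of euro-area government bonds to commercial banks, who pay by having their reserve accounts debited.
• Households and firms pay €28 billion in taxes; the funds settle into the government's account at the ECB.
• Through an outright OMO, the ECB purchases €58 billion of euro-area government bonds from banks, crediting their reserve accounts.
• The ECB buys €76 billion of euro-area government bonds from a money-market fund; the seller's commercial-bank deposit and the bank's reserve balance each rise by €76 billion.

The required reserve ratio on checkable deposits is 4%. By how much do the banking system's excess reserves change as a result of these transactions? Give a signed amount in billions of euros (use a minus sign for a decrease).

+€34.08 billion

OMO sale (to banks) €70 billion: reserves −€70B, deposits 0.
Government account inflow €28 billion: reserves −€28B, deposits −€28B.
OMO purchase (from banks) €58 billion: reserves +€58B, deposits 0.
Asset purchase (from non-banks) €76 billion: reserves +€76B, deposits +€76B.
Totals: Δreserves = +€36B, Δdeposits = +€48B.
Δrequired reserves = 4% × +€48B = +€1.92B.
Δexcess reserves = Δreserves − Δrequired = +€36B − (+€1.92B) = +€34.08 billion.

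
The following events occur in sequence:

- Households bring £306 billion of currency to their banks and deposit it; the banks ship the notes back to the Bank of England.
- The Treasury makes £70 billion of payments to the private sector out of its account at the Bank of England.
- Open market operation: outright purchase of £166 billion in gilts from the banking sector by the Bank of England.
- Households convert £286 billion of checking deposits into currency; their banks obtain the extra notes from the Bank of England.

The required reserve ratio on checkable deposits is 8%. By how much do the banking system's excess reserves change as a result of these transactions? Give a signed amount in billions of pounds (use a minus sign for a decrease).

Currency deposit £306 billion: reserves +£306B, deposits +£306B.
Government spending £70 billion: reserves +£70B, deposits +£70B.
OMO purchase (from banks) £166 billion: reserves +£166B, deposits 0.
Currency withdrawal £286 billion: reserves −£286B, deposits −£286B.
Totals: Δreserves = +£256B, Δdeposits = +£90B.
Δrequired reserves = 8% × +£90B = +£7.2B.
Δexcess reserves = Δreserves − Δrequired = +£256B − (+£7.2B) = +£248.8 billion.

+£248.8 billion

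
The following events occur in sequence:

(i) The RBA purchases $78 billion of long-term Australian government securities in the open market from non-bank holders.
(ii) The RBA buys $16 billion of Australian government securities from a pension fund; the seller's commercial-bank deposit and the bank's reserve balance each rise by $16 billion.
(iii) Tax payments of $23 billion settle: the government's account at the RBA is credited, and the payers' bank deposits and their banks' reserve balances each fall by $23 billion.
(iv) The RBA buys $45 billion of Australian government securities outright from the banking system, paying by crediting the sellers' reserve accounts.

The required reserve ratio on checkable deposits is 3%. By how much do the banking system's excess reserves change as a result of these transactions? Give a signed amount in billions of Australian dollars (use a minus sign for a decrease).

+$113.87 billion

Asset purchase (from non-banks) $78 billion: reserves +$78B, deposits +$78B.
Asset purchase (from non-banks) $16 billion: reserves +$16B, deposits +$16B.
Government account inflow $23 billion: reserves −$23B, deposits −$23B.
OMO purchase (from banks) $45 billion: reserves +$45B, deposits 0.
Totals: Δreserves = +$116B, Δdeposits = +$71B.
Δrequired reserves = 3% × +$71B = +$2.13B.
Δexcess reserves = Δreserves − Δrequired = +$116B − (+$2.13B) = +$113.87 billion.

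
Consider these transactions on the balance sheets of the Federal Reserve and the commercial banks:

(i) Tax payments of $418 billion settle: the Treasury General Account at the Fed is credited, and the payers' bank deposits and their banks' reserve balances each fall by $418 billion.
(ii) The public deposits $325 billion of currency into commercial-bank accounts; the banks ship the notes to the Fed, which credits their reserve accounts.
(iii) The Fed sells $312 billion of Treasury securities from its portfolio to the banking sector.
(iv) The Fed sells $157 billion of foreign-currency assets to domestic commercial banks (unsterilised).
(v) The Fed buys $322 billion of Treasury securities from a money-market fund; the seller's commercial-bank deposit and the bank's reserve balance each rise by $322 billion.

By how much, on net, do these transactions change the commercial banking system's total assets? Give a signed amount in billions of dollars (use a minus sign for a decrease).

+$229 billion

Government account inflow $418 billion: bank balance sheets shrink → −$418B.
Currency deposit $325 billion: bank balance sheets expand → +$325B.
OMO sale (to banks) $312 billion: just an asset swap on bank balance sheets → 0.
FX sale $157 billion: just an asset swap on bank balance sheets → 0.
Asset purchase (from non-banks) $322 billion: bank balance sheets expand → +$322B.
Net: −418 + 325 + 0 + 0 + 322 = +$229 billion.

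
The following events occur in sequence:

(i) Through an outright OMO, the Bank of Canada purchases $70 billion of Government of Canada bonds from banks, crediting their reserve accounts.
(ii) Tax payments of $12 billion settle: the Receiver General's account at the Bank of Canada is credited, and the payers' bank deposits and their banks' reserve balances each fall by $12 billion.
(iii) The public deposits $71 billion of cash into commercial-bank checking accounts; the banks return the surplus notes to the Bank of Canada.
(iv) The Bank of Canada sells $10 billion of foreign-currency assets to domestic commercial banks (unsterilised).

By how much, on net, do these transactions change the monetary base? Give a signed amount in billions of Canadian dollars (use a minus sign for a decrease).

+$48 billion

OMO purchase (from banks) $70 billion: Bank of Canada balance sheet expands → +$70B.
Government account inflow $12 billion: reserves shift to a non-base liability → −$12B.
Currency deposit $71 billion: just a shift between currency and reserves — both are base money → 0.
FX sale $10 billion: Bank of Canada balance sheet contracts → −$10B.
Net: 70 − 12 + 0 − 10 = +$48 billion.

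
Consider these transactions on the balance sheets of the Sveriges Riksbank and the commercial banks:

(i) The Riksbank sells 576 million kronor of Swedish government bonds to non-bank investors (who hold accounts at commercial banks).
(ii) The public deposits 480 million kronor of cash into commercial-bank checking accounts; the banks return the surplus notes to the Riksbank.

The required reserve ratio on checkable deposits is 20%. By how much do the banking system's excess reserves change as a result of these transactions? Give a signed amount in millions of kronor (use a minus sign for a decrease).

Asset sale (to non-banks) 576 million kronor: reserves −576M, deposits −576M.
Currency deposit 480 million kronor: reserves +480M, deposits +480M.
Totals: Δreserves = −96M, Δdeposits = −96M.
Δrequired reserves = 20% × −96M = −19.2M.
Δexcess reserves = Δreserves − Δrequired = −96M − (−19.2M) = -76.8 million.

-76.8 million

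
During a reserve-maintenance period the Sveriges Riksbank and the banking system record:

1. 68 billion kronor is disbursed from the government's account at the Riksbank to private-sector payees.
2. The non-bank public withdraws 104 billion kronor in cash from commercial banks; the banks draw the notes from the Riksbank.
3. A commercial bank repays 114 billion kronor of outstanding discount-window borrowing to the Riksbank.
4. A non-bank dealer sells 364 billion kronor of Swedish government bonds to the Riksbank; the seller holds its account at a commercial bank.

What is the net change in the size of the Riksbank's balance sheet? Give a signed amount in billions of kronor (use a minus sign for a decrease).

+250 billion

Riksbank balance sheet:
  Assets:      Securities +364B, Loans to banks −114B
  Liabilities: Bank reserves +214B, Currency in circulation +104B, Government deposits −68B
Change in total Riksbank assets = +250 billion.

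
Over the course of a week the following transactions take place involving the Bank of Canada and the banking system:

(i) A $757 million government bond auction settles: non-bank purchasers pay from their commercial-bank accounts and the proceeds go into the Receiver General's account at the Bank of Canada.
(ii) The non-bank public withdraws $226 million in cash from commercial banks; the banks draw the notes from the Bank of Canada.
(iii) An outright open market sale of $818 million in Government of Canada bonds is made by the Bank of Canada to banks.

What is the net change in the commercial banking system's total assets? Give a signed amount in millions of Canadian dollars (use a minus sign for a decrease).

Government account inflow $757 million: bank balance sheets shrink → −$757M.
Currency withdrawal $226 million: bank balance sheets shrink → −$226M.
OMO sale (to banks) $818 million: just an asset swap on bank balance sheets → 0.
Net: −757 − 226 + 0 = -$983 million.

-$983 million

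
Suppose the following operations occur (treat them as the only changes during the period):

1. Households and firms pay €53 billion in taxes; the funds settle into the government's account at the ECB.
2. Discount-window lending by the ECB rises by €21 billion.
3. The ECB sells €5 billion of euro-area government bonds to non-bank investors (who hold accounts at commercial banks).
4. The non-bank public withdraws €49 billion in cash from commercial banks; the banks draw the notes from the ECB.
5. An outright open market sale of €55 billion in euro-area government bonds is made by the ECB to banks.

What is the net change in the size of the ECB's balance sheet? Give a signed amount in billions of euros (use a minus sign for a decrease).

Government account inflow €53 billion: only the composition of liabilities changes → 0.
Discount-window loan €21 billion: an ECB asset is acquired → +€21B.
Asset sale (to non-banks) €5 billion: an ECB asset is shed → −€5B.
Currency withdrawal €49 billion: only the composition of liabilities changes → 0.
OMO sale (to banks) €55 billion: an ECB asset is shed → −€55B.
Net: 0 + 21 − 5 + 0 − 55 = -€39 billion.

-€39 billion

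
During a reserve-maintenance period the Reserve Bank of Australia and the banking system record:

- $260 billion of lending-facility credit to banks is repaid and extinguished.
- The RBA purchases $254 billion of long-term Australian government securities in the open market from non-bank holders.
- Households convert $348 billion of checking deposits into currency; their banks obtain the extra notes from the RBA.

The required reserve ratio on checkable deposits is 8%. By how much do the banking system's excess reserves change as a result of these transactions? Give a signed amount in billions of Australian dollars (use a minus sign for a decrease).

Discount-window repayment $260 billion: reserves −$260B, deposits 0.
Asset purchase (from non-banks) $254 billion: reserves +$254B, deposits +$254B.
Currency withdrawal $348 billion: reserves −$348B, deposits −$348B.
Totals: Δreserves = −$354B, Δdeposits = −$94B.
Δrequired reserves = 8% × −$94B = −$7.52B.
Δexcess reserves = Δreserves − Δrequired = −$354B − (−$7.52B) = -$346.48 billion.

-$346.48 billion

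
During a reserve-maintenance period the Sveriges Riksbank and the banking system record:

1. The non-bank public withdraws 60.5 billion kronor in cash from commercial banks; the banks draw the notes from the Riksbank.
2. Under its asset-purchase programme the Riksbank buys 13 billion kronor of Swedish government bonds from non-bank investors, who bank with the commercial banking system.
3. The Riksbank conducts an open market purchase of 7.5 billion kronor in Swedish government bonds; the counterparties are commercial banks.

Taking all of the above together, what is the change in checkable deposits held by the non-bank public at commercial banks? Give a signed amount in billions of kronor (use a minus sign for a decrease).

Riksbank balance sheet:
  Assets:      Securities +20.5B
  Liabilities: Bank reserves −40B, Currency in circulation +60.5B
Commercial banking system:
  Assets:      Reserves at CB −40B, Securities −7.5B
  Liabilities: Checkable deposits −47.5B
So the change in checkable deposits held by the non-bank public at commercial banks is -47.5 billion.

-47.5 billion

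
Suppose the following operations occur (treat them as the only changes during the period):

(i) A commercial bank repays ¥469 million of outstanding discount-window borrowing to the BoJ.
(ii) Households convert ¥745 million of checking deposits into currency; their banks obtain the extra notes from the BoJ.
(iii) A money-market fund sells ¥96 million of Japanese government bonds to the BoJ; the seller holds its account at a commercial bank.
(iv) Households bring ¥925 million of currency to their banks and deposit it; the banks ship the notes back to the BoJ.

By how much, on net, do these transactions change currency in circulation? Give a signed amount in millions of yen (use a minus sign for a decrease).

BoJ balance sheet:
  Assets:      Securities +¥96M, Loans to banks −¥469M
  Liabilities: Bank reserves −¥193M, Currency in circulation −¥180M
Commercial banking system:
  Assets:      Reserves at CB −¥193M
  Liabilities: Checkable deposits +¥276M, Borrowings from CB −¥469M
So the change in currency in circulation is -¥180 million.

-¥180 million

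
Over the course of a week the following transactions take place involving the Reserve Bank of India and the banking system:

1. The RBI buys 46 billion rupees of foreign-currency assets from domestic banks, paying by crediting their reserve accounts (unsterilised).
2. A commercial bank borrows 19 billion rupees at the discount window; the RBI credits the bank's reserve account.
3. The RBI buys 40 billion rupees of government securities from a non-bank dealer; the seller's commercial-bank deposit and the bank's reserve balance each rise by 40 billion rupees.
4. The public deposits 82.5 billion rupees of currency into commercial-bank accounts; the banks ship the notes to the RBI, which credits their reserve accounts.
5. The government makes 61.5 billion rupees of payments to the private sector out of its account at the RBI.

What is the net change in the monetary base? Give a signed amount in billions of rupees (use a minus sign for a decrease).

+166.5 billion

RBI balance sheet:
  Assets:      Securities +40B, Loans to banks +19B, Foreign assets +46B
  Liabilities: Bank reserves +249B, Currency in circulation −82.5B, Government deposits −61.5B
Monetary base = currency + reserves: −82.5B + (+249B) = +166.5 billion.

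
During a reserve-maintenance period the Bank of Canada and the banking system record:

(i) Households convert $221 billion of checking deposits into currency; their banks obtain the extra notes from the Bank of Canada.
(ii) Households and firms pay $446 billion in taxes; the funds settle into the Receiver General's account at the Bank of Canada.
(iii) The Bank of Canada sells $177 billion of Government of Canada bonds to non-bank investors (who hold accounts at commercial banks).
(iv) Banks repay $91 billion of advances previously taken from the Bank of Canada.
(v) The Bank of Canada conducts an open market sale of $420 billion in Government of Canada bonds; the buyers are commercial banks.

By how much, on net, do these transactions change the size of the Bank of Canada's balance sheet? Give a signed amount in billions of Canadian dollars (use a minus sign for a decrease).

-$688 billion

Currency withdrawal $221 billion: only the composition of liabilities changes → 0.
Government account inflow $446 billion: only the composition of liabilities changes → 0.
Asset sale (to non-banks) $177 billion: a Bank of Canada asset is shed → −$177B.
Discount-window repayment $91 billion: a Bank of Canada asset is shed → −$91B.
OMO sale (to banks) $420 billion: a Bank of Canada asset is shed → −$420B.
Net: 0 + 0 − 177 − 91 − 420 = -$688 billion.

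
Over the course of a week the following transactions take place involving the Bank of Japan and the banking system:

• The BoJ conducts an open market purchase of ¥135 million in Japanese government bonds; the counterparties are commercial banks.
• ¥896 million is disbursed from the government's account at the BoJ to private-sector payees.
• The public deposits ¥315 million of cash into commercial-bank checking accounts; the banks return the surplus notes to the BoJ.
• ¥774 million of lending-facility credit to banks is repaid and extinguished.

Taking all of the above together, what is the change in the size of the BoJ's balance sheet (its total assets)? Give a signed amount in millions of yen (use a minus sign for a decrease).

OMO purchase (from banks) ¥135 million: a BoJ asset is acquired → +¥135M.
Government spending ¥896 million: only the composition of liabilities changes → 0.
Currency deposit ¥315 million: only the composition of liabilities changes → 0.
Discount-window repayment ¥774 million: a BoJ asset is shed → −¥774M.
Net: 135 + 0 + 0 − 774 = -¥639 million.

-¥639 million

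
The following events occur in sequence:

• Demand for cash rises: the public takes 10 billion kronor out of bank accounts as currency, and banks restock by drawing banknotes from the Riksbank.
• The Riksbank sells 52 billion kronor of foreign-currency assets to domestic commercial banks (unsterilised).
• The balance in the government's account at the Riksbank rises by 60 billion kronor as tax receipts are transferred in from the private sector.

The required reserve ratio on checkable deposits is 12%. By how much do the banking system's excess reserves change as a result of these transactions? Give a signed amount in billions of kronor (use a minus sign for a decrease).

-113.6 billion

Currency withdrawal 10 billion kronor: reserves −10B, deposits −10B.
FX sale 52 billion kronor: reserves −52B, deposits 0.
Government account inflow 60 billion kronor: reserves −60B, deposits −60B.
Totals: Δreserves = −122B, Δdeposits = −70B.
Δrequired reserves = 12% × −70B = −8.4B.
Δexcess reserves = Δreserves − Δrequired = −122B − (−8.4B) = -113.6 billion.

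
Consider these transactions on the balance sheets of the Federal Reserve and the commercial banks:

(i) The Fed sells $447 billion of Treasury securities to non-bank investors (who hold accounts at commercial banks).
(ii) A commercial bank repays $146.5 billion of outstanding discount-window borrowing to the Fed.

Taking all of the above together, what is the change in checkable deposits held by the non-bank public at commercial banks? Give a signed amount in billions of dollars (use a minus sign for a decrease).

Fed balance sheet:
  Assets:      Securities −$447B, Loans to banks −$146.5B
  Liabilities: Bank reserves −$593.5B
Commercial banking system:
  Assets:      Reserves at CB −$593.5B
  Liabilities: Checkable deposits −$447B, Borrowings from CB −$146.5B
So the change in checkable deposits held by the non-bank public at commercial banks is -$447 billion.

-$447 billion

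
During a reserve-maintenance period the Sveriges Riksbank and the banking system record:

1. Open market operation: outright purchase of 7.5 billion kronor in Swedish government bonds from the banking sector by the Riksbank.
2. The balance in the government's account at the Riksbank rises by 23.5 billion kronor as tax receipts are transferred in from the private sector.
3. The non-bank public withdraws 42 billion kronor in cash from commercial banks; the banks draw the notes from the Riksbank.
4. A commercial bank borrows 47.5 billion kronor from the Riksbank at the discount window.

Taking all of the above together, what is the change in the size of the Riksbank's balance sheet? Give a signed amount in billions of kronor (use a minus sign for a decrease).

OMO purchase (from banks) 7.5 billion kronor: a Riksbank asset is acquired → +7.5B.
Government account inflow 23.5 billion kronor: only the composition of liabilities changes → 0.
Currency withdrawal 42 billion kronor: only the composition of liabilities changes → 0.
Discount-window loan 47.5 billion kronor: a Riksbank asset is acquired → +47.5B.
Net: 7.5 + 0 + 0 + 47.5 = +55 billion.

+55 billion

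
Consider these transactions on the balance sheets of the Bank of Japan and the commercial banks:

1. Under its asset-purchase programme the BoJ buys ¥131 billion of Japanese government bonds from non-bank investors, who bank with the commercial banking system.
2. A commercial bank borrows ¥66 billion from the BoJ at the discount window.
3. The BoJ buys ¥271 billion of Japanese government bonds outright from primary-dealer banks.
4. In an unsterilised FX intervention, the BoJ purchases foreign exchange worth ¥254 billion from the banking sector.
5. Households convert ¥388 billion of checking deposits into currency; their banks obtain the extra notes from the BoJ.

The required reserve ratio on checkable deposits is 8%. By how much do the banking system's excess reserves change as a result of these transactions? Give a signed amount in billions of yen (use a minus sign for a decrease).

+¥354.56 billion

Asset purchase (from non-banks) ¥131 billion: reserves +¥131B, deposits +¥131B.
Discount-window loan ¥66 billion: reserves +¥66B, deposits 0.
OMO purchase (from banks) ¥271 billion: reserves +¥271B, deposits 0.
FX purchase ¥254 billion: reserves +¥254B, deposits 0.
Currency withdrawal ¥388 billion: reserves −¥388B, deposits −¥388B.
Totals: Δreserves = +¥334B, Δdeposits = −¥257B.
Δrequired reserves = 8% × −¥257B = −¥20.56B.
Δexcess reserves = Δreserves − Δrequired = +¥334B − (−¥20.56B) = +¥354.56 billion.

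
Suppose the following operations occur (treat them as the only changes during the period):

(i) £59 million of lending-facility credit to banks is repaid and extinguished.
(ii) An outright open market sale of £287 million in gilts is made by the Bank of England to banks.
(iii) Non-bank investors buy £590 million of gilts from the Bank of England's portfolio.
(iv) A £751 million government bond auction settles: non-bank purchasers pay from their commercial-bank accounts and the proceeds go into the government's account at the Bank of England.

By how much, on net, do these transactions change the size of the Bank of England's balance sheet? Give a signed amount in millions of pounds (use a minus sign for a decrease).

-£936 million

Discount-window repayment £59 million: a Bank of England asset is shed → −£59M.
OMO sale (to banks) £287 million: a Bank of England asset is shed → −£287M.
Asset sale (to non-banks) £590 million: a Bank of England asset is shed → −£590M.
Government account inflow £751 million: only the composition of liabilities changes → 0.
Net: −59 − 287 − 590 + 0 = -£936 million.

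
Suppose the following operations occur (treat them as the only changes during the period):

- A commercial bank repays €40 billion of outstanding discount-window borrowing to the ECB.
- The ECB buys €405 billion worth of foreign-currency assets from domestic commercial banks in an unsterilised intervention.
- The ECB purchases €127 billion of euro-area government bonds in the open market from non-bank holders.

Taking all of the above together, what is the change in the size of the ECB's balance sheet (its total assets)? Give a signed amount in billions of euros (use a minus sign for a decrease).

+€492 billion

ECB balance sheet:
  Assets:      Securities +€127B, Loans to banks −€40B, Foreign assets +€405B
  Liabilities: Bank reserves +€492B
Commercial banking system:
  Assets:      Reserves at CB +€492B, Foreign assets −€405B
  Liabilities: Checkable deposits +€127B, Borrowings from CB −€40B
Change in total ECB assets = +€492 billion.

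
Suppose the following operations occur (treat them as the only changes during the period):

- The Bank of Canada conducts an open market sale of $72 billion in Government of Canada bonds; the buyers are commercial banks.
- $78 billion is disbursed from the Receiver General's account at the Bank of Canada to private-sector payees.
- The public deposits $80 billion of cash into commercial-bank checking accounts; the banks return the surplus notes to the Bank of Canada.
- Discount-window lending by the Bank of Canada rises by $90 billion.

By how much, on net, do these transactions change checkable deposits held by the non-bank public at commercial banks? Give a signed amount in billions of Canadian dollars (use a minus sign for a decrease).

Bank of Canada balance sheet:
  Assets:      Securities −$72B, Loans to banks +$90B
  Liabilities: Bank reserves +$176B, Currency in circulation −$80B, Government deposits −$78B
Commercial banking system:
  Assets:      Reserves at CB +$176B, Securities +$72B
  Liabilities: Checkable deposits +$158B, Borrowings from CB +$90B
So the change in checkable deposits held by the non-bank public at commercial banks is +$158 billion.

+$158 billion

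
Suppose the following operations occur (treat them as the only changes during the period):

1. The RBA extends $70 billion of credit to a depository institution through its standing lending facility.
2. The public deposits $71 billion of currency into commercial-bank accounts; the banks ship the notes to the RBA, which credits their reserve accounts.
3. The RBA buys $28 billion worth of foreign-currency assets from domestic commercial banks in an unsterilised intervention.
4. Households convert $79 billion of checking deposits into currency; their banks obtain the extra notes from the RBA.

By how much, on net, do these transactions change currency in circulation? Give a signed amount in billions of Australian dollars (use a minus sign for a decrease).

+$8 billion

Discount-window loan $70 billion: no currency enters or leaves circulation → 0.
Currency deposit $71 billion: notes return to the central bank → −$71B.
FX purchase $28 billion: no currency enters or leaves circulation → 0.
Currency withdrawal $79 billion: notes leave the central bank → +$79B.
Net: 0 − 71 + 0 + 79 = +$8 billion.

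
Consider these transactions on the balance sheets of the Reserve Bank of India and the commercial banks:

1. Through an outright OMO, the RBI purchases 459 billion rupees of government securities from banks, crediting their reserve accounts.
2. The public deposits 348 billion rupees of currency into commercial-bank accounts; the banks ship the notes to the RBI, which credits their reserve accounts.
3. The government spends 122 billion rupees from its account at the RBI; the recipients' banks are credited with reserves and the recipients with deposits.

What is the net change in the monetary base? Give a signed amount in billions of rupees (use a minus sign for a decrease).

OMO purchase (from banks) 459 billion rupees: RBI balance sheet expands → +459B.
Currency deposit 348 billion rupees: just a shift between currency and reserves — both are base money → 0.
Government spending 122 billion rupees: a non-base liability converts back to reserves → +122B.
Net: 459 + 0 + 122 = +581 billion.

+581 billion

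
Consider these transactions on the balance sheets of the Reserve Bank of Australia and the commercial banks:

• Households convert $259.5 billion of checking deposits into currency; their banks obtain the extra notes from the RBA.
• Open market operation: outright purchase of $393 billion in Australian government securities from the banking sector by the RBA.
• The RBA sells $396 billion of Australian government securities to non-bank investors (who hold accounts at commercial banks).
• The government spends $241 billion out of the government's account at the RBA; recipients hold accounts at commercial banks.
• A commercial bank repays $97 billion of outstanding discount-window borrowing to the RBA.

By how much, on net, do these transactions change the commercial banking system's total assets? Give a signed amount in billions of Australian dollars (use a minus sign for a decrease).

-$511.5 billion

Currency withdrawal $259.5 billion: bank balance sheets shrink → −$259.5B.
OMO purchase (from banks) $393 billion: just an asset swap on bank balance sheets → 0.
Asset sale (to non-banks) $396 billion: bank balance sheets shrink → −$396B.
Government spending $241 billion: bank balance sheets expand → +$241B.
Discount-window repayment $97 billion: bank balance sheets shrink → −$97B.
Net: −259.5 + 0 − 396 + 241 − 97 = -$511.5 billion.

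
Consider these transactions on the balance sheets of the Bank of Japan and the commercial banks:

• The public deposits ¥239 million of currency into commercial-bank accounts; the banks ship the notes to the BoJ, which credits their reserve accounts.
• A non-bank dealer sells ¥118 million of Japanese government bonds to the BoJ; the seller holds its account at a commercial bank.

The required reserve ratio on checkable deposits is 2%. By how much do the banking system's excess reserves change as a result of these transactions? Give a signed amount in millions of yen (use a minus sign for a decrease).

Currency deposit ¥239 million: reserves +¥239M, deposits +¥239M.
Asset purchase (from non-banks) ¥118 million: reserves +¥118M, deposits +¥118M.
Totals: Δreserves = +¥357M, Δdeposits = +¥357M.
Δrequired reserves = 2% × +¥357M = +¥7.14M.
Δexcess reserves = Δreserves − Δrequired = +¥357M − (+¥7.14M) = +¥349.86 million.

+¥349.86 million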